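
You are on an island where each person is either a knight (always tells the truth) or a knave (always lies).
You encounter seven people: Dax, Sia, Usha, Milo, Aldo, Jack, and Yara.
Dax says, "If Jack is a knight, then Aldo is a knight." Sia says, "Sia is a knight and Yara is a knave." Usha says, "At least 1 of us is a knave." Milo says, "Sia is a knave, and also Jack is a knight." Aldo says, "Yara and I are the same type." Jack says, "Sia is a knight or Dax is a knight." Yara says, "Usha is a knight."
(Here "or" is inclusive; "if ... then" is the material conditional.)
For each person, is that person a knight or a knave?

Dax is a knight, Sia is a knave, Usha is a knight, Milo is a knight, Aldo is a knight, Jack is a knight, and Yara is a knight.

Dax (knight): "if Jack is a knight, then Aldo is a knight" — True. ✓
Sia is a knave; "Sia is a knight and Yara is a knave" is False, as required.
As a knight, Usha's statement "at least 1 of us is a knave" should be True; it is.
Milo is a knight, and the claim "Sia is a knave, and also Jack is a knight" is indeed True.
As a knight, Aldo's statement "Yara and I are the same type" should be True; it is.
Jack is a knight, and the claim "Sia is a knight or Dax is a knight" is indeed True.
As a knight, Yara's statement "Usha is a knight" should be True; it is.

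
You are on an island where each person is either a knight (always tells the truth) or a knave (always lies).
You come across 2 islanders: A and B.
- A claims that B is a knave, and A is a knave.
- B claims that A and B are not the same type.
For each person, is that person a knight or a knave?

A is a knave and B is a knight.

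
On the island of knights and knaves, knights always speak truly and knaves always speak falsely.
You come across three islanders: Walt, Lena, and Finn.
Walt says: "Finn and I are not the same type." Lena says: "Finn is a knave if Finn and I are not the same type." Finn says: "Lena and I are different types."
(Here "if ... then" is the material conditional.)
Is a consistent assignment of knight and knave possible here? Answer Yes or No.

No

Checking all 8 assignments, each has at least one speaker whose statement's truth value contradicts their type.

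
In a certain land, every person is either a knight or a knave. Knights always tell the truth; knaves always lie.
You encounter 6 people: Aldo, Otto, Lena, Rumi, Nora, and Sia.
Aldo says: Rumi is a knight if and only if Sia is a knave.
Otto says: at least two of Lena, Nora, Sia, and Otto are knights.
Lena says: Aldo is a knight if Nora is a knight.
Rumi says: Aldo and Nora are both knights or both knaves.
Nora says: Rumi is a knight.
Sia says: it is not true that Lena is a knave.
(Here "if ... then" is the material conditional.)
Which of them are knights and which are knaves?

Aldo is a knight, so "Rumi is a knight if and only if Sia is a knave" must be True — and it is.
Otto is a knight, so "at least two of Lena, Nora, Sia, and Otto are knights" must be True — and it is.
Lena (knight): "Aldo is a knight if Nora is a knight" — True. ✓
Rumi is a knave, and the claim "Aldo and Nora are both knights or both knaves" is indeed False.
Nora (knave): "Rumi is a knight" — False. ✓
Sia is a knight, and the claim "it is not true that Lena is a knave" is indeed True.

Aldo is a knight, Otto is a knight, Lena is a knight, Rumi is a knave, Nora is a knave, and Sia is a knight.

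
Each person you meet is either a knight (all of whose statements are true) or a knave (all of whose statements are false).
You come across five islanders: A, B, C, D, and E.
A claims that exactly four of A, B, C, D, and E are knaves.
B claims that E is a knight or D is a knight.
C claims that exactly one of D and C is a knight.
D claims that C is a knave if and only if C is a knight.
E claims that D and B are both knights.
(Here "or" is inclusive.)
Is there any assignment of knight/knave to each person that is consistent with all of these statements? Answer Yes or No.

One consistent assignment: A=knight, B=knave, C=knave, D=knave, E=knave.

Yes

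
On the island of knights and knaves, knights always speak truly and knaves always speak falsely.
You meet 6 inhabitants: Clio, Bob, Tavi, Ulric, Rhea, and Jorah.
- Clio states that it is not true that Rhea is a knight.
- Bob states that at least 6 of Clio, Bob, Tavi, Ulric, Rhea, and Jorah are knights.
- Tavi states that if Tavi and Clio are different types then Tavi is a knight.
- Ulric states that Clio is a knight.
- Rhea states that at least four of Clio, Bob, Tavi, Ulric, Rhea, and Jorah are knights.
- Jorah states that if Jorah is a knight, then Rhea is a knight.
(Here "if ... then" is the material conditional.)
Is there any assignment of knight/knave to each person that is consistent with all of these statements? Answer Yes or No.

Checking all 64 assignments, each has at least one speaker whose statement's truth value contradicts their type.

No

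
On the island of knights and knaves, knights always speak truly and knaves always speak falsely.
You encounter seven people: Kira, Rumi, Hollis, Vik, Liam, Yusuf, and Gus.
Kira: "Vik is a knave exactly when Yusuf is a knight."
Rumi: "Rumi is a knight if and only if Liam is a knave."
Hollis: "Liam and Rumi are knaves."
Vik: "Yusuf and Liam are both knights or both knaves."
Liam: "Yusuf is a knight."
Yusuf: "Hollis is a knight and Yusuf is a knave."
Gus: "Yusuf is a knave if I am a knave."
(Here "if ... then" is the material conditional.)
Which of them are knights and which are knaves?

Kira (knight): "Vik is a knave exactly when Yusuf is a knight" — True. ✓
Rumi (knight): "Rumi is a knight if and only if Liam is a knave" — True. ✓
Hollis is a knave, and the claim "Liam and Rumi are knaves" is indeed False.
Vik is a knight; "Yusuf and Liam are both knights or both knaves" is True, as required.
Liam is a knave; "Yusuf is a knight" is False, as required.
Yusuf is a knave, so "Hollis is a knight and Yusuf is a knave" must be False — and it is.
Gus is a knight, so "Yusuf is a knave if I am a knave" must be True — and it is.

Kira is a knight, Rumi is a knight, Hollis is a knave, Vik is a knight, Liam is a knave, Yusuf is a knave, and Gus is a knight.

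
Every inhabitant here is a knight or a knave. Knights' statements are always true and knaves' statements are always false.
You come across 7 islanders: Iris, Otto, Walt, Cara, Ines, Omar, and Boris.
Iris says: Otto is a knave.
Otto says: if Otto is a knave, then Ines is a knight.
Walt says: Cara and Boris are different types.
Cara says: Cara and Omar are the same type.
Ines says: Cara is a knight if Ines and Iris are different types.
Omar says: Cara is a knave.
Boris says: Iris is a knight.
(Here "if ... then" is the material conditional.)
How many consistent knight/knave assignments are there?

1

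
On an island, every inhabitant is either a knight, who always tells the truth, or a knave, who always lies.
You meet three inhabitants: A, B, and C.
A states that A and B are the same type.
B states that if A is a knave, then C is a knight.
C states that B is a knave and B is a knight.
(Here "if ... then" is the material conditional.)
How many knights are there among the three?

The unique consistent assignment is A=knight, B=knight, C=knave.
That has 2 knights.

2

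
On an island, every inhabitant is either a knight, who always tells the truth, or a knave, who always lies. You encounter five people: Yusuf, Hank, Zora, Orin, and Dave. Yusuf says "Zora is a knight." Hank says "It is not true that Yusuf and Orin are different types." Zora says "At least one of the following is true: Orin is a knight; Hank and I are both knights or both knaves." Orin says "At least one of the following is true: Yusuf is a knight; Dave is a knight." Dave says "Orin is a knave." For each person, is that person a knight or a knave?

Yusuf is a knight, and the claim "Zora is a knight" is indeed true.
Since Hank is a knight, "it is not true that Yusuf and Orin are different types" needs to be true, which holds.
Zora is a knight, and the claim "at least one of the following is true: Orin is a knight; Hank and I are both knights or both knaves" is indeed true.
Orin is a knight, so "at least one of the following is true: Yusuf is a knight; Dave is a knight" must be true — and it is.
Dave (knave): "Orin is a knave" — false. ✓

Knights: Yusuf, Hank, Zora, and Orin. Knaves: Dave.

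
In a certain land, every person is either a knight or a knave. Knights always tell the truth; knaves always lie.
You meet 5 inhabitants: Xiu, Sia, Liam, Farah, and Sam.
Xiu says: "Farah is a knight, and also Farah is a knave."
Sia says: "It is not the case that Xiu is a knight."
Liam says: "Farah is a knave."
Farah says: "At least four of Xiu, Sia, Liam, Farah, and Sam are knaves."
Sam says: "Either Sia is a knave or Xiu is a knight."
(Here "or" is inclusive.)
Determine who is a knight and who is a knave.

Suppose Xiu is a knight. Then Xiu's statement "Farah is a knight, and also Farah is a knave" would have to be true. Checking the 16 ways to assign the others, none is consistent with every speaker.
(For instance, with Sia=knight, Liam=knight, Farah=knave, Sam=knave, Xiu's claim "Farah is a knight, and also Farah is a knave" comes out false where it would need to be true.)
So Xiu must be a knave, making "Farah is a knight, and also Farah is a knave" false. Taking Xiu=knave, Sia=knight, Liam=knight, Farah=knave, Sam=knave, each remaining statement checks out:
  Sia (knight): "it is not the case that Xiu is a knight" — true. ✓
  Liam (knight): "Farah is a knave" — true. ✓
  Farah (knave): "at least four of Xiu, Sia, Liam, Farah, and Sam are knaves" — false. ✓
  Sam (knave): "either Sia is a knave or Xiu is a knight" — false. ✓
This is the unique consistent assignment.

Knights: Sia and Liam. Knaves: Xiu, Farah, and Sam.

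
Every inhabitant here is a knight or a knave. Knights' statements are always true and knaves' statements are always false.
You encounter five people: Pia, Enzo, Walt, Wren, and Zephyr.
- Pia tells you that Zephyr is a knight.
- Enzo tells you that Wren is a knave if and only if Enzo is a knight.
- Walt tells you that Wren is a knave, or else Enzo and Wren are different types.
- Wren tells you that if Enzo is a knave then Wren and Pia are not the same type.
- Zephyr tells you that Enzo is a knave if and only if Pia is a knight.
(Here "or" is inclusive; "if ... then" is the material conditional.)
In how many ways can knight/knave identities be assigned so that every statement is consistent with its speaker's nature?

1

Consistent assignments:
  Pia=knave, Enzo=knave, Walt=knight, Wren=knave, Zephyr=knave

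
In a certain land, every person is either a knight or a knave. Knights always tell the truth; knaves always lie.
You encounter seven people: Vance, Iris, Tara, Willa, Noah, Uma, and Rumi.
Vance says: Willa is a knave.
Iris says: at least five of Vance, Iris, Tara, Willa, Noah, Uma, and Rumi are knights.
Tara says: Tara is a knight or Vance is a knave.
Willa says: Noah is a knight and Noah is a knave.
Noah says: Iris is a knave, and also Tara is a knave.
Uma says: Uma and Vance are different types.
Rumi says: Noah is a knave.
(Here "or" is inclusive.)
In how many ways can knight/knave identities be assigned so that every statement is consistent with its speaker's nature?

0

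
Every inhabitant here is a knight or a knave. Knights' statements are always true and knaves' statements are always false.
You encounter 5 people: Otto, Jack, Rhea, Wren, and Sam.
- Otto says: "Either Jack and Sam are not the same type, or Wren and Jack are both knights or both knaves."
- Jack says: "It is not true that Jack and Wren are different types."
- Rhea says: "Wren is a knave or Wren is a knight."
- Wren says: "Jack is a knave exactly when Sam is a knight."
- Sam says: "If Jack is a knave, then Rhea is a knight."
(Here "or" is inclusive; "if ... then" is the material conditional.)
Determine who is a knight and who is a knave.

Since Otto is a knight, "either Jack and Sam are not the same type, or Wren and Jack are both knights or both knaves" needs to be True, which holds.
Jack is a knave, and the claim "it is not true that Jack and Wren are different types" is indeed False.
As a knight, Rhea's statement "Wren is a knave or Wren is a knight" should be True; it is.
Wren is a knight; "Jack is a knave exactly when Sam is a knight" is True, as required.
Since Sam is a knight, "if Jack is a knave, then Rhea is a knight" needs to be True, which holds.

Otto is a knight, Jack is a knave, Rhea is a knight, Wren is a knight, and Sam is a knight.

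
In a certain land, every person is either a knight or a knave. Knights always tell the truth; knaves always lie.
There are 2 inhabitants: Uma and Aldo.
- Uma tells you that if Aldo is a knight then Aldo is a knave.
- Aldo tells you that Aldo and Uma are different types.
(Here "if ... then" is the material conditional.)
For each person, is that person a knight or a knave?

Uma is a knave and Aldo is a knight.

Suppose Uma is a knight. Then Uma's statement "if Aldo is a knight then Aldo is a knave" would have to be true. Checking the 2 ways to assign the others, none is consistent with every speaker.
(For instance, with Aldo=knight, Uma's claim "if Aldo is a knight then Aldo is a knave" comes out false where it would need to be true.)
So Uma must be a knave, making "if Aldo is a knight then Aldo is a knave" false. Taking Uma=knave, Aldo=knight, each remaining statement checks out:
  Aldo (knight): "Aldo and Uma are different types" — true. ✓
This is the unique consistent assignment.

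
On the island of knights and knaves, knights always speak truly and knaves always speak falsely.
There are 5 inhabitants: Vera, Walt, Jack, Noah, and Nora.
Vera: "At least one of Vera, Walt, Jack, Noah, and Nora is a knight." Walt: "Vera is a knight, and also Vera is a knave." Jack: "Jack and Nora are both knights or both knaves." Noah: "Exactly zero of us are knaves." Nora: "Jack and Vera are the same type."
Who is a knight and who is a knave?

Vera is a knight; "at least one of Vera, Walt, Jack, Noah, and Nora is a knight" is true, as required.
Walt is a knave, and the claim "Vera is a knight, and also Vera is a knave" is indeed False.
As a knight, Jack's statement "Jack and Nora are both knights or both knaves" should be true; it is.
Noah is a knave; "exactly zero of us are knaves" is False, as required.
Nora is a knight, and the claim "Jack and Vera are the same type" is indeed true.

Knights: Vera, Jack, and Nora. Knaves: Walt and Noah.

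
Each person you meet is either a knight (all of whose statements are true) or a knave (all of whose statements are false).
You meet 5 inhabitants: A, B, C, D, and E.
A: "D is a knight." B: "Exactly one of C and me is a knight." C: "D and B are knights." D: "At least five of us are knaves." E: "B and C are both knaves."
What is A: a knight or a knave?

Consistent assignments: {A=knave, B=knight, C=knave, D=knave, E=knave}; {A=knave, B=knave, C=knave, D=knave, E=knight}
In every consistent assignment, A is a knave.

A is a knave.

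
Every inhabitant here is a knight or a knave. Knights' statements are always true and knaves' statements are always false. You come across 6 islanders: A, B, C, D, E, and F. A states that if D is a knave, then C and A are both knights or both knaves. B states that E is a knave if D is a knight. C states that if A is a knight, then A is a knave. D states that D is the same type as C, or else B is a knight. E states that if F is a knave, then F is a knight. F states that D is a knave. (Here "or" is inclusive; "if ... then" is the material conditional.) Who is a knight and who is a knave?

As a knight, A's statement "if D is a knave, then C and A are both knights or both knaves" should be true; it is.
B is a knight, and the claim "E is a knave if D is a knight" is indeed true.
C (knave): "if A is a knight, then A is a knave" — False. ✓
Since D is a knight, "D is the same type as C, or else B is a knight" needs to be true, which holds.
E (knave): "if F is a knave, then F is a knight" — False. ✓
Since F is a knave, "D is a knave" needs to be False, which holds.

A is a knight, B is a knight, C is a knave, D is a knight, E is a knave, and F is a knave.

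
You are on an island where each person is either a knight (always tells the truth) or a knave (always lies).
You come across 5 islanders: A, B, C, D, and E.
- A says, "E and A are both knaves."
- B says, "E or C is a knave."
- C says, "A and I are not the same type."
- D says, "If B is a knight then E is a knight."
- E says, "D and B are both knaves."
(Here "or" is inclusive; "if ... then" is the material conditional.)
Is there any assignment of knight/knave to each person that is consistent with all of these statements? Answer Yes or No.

No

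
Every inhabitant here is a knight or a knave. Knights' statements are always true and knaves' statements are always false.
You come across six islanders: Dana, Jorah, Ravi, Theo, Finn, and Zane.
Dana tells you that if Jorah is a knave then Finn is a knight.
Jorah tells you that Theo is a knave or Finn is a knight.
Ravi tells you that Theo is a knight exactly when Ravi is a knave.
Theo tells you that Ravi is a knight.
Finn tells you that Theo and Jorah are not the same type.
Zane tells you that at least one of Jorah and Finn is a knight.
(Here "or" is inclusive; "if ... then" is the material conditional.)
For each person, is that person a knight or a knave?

Dana is a knight, Jorah is a knight, Ravi is a knave, Theo is a knave, Finn is a knight, and Zane is a knight.

Since Dana is a knight, "if Jorah is a knave then Finn is a knight" needs to be True, which holds.
Jorah is a knight, and the claim "Theo is a knave or Finn is a knight" is indeed True.
Since Ravi is a knave, "Theo is a knight exactly when Ravi is a knave" needs to be false, which holds.
As a knave, Theo's statement "Ravi is a knight" should be false; it is.
Finn is a knight, so "Theo and Jorah are not the same type" must be True — and it is.
Zane is a knight, so "at least one of Jorah and Finn is a knight" must be True — and it is.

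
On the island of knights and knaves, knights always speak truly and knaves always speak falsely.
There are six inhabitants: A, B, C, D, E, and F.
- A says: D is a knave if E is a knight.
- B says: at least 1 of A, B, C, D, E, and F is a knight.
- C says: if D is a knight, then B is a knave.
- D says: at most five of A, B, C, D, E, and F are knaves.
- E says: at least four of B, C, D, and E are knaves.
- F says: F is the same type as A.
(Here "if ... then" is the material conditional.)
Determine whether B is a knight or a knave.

Consistent assignments: {A=knight, B=knight, C=knave, D=knight, E=knave, F=knight}; {A=knight, B=knight, C=knave, D=knight, E=knave, F=knave}
In every consistent assignment, B is a knight.

B is a knight.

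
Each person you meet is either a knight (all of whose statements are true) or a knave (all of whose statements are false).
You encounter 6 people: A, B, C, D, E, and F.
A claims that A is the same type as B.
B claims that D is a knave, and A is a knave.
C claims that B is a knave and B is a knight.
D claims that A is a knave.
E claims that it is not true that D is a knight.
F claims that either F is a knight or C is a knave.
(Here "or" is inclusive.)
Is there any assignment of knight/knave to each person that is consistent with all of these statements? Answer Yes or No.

No

Checking all 64 assignments, each has at least one speaker whose statement's truth value contradicts their type.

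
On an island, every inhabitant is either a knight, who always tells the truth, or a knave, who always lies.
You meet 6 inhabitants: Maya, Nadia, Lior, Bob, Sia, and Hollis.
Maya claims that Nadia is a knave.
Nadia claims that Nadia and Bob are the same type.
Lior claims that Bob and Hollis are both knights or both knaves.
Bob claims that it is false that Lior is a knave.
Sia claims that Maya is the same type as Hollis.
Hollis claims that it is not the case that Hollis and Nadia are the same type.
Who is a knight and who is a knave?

Maya is a knight, so "Nadia is a knave" must be True — and it is.
Since Nadia is a knave, "Nadia and Bob are the same type" needs to be false, which holds.
Lior is a knight; "Bob and Hollis are both knights or both knaves" is True, as required.
Bob is a knight, so "it is false that Lior is a knave" must be True — and it is.
Sia is a knight, and the claim "Maya is the same type as Hollis" is indeed True.
Since Hollis is a knight, "it is not the case that Hollis and Nadia are the same type" needs to be True, which holds.

Knights: Maya, Lior, Bob, Sia, and Hollis. Knaves: Nadia.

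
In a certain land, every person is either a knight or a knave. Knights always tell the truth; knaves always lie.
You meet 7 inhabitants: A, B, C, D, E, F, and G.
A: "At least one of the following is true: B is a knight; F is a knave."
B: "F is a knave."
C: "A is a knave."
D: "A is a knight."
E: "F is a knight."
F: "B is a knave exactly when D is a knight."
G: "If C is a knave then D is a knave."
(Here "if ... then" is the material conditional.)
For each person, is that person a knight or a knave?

A is a knight, B is a knight, C is a knave, D is a knight, E is a knave, F is a knave, and G is a knave.

A is a knight, and the claim "at least one of the following is true: B is a knight; F is a knave" is indeed true.
B (knight): "F is a knave" — true. ✓
C is a knave, and the claim "A is a knave" is indeed False.
As a knight, D's statement "A is a knight" should be true; it is.
E is a knave; "F is a knight" is False, as required.
Since F is a knave, "B is a knave exactly when D is a knight" needs to be False, which holds.
G (knave): "if C is a knave then D is a knave" — False. ✓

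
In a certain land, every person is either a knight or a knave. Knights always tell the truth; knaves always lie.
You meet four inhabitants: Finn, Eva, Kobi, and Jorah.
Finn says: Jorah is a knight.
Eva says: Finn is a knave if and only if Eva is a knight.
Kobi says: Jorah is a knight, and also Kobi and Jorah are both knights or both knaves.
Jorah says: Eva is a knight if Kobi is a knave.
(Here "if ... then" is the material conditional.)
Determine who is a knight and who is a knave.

Finn is a knave, Eva is a knave, Kobi is a knave, and Jorah is a knave.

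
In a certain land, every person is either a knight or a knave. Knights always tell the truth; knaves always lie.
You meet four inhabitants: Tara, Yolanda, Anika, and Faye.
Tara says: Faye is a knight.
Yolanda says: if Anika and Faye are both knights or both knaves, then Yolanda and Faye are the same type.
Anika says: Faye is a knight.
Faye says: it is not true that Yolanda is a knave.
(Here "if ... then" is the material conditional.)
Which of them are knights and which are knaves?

Tara is a knight, Yolanda is a knight, Anika is a knight, and Faye is a knight.

Suppose Tara is a knave. Then Tara's statement "Faye is a knight" would have to be false. Checking the 8 ways to assign the others, none is consistent with every speaker.
(For instance, with Yolanda=knight, Anika=knight, Faye=knight, Tara's claim "Faye is a knight" comes out true where it would need to be false.)
So Tara must be a knight, making "Faye is a knight" true. Taking Tara=knight, Yolanda=knight, Anika=knight, Faye=knight, each remaining statement checks out:
  Yolanda (knight): "if Anika and Faye are both knights or both knaves, then Yolanda and Faye are the same type" — true. ✓
  Anika (knight): "Faye is a knight" — true. ✓
  Faye (knight): "it is not true that Yolanda is a knave" — true. ✓
This is the unique consistent assignment.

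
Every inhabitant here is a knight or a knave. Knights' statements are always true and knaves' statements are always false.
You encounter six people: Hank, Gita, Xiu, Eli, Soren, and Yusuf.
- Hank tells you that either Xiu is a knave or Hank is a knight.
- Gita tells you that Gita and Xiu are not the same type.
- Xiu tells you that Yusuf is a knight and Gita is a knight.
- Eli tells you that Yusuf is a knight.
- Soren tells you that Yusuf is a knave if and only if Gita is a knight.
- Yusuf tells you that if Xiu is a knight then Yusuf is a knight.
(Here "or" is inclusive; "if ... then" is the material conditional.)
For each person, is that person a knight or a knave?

Knights: Hank, Eli, Soren, and Yusuf. Knaves: Gita and Xiu.

Hank is a knight, so "either Xiu is a knave or Hank is a knight" must be true — and it is.
Since Gita is a knave, "Gita and Xiu are not the same type" needs to be False, which holds.
Xiu (knave): "Yusuf is a knight and Gita is a knight" — False. ✓
Eli is a knight; "Yusuf is a knight" is true, as required.
Soren is a knight; "Yusuf is a knave if and only if Gita is a knight" is true, as required.
Yusuf is a knight; "if Xiu is a knight then Yusuf is a knight" is true, as required.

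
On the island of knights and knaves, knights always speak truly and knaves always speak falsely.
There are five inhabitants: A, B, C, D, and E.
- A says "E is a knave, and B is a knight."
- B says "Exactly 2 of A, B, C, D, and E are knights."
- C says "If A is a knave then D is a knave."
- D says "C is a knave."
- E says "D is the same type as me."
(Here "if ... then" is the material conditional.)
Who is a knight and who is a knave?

Suppose A is a knight. Then A's statement "E is a knave, and B is a knight" would have to be true. Checking the 16 ways to assign the others, none is consistent with every speaker.
(For instance, with B=knave, C=knave, D=knight, E=knave, A's claim "E is a knave, and B is a knight" comes out false where it would need to be true.)
So A must be a knave, making "E is a knave, and B is a knight" false. Taking A=knave, B=knave, C=knave, D=knight, E=knave, each remaining statement checks out:
  B (knave): "exactly 2 of A, B, C, D, and E are knights" — false. ✓
  C (knave): "if A is a knave then D is a knave" — false. ✓
  D (knight): "C is a knave" — true. ✓
  E (knave): "D is the same type as me" — false. ✓
This is the unique consistent assignment.

Knights: D. Knaves: A, B, C, and E.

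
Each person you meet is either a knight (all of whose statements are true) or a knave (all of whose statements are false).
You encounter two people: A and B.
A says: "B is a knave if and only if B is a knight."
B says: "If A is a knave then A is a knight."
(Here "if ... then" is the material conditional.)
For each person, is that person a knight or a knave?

Suppose A is a knight. Then A's statement "B is a knave if and only if B is a knight" would have to be true. Checking the 2 ways to assign the others, none is consistent with every speaker.
(For instance, with B=knave, A's claim "B is a knave if and only if B is a knight" comes out false where it would need to be true.)
So A must be a knave, making "B is a knave if and only if B is a knight" false. Taking A=knave, B=knave, each remaining statement checks out:
  B (knave): "if A is a knave then A is a knight" — false. ✓
This is the unique consistent assignment.

A is a knave and B is a knave.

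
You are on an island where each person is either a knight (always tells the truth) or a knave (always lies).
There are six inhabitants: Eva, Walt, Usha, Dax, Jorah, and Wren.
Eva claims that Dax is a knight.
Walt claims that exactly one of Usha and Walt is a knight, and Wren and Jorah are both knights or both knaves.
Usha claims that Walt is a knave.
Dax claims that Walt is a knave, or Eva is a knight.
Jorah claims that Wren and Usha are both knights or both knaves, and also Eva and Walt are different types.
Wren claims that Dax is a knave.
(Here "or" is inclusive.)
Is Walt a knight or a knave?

Walt is a knight.

Consistent assignments: {Eva=knight, Walt=knight, Usha=knave, Dax=knight, Jorah=knave, Wren=knave}
In every consistent assignment, Walt is a knight.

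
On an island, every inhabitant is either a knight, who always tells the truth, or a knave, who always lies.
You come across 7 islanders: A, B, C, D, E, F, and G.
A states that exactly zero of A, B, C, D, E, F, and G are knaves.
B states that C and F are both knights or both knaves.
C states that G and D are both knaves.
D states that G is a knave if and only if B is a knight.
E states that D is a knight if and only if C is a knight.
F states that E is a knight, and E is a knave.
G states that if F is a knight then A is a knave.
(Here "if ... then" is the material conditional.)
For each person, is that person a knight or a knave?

A is a knave, and the claim "exactly zero of A, B, C, D, E, F, and G are knaves" is indeed false.
B (knight): "C and F are both knights or both knaves" — true. ✓
C is a knave, so "G and D are both knaves" must be false — and it is.
D (knave): "G is a knave if and only if B is a knight" — false. ✓
E is a knight, so "D is a knight if and only if C is a knight" must be true — and it is.
F (knave): "E is a knight, and E is a knave" — false. ✓
G is a knight, so "if F is a knight then A is a knave" must be true — and it is.

A is a knave, B is a knight, C is a knave, D is a knave, E is a knight, F is a knave, and G is a knight.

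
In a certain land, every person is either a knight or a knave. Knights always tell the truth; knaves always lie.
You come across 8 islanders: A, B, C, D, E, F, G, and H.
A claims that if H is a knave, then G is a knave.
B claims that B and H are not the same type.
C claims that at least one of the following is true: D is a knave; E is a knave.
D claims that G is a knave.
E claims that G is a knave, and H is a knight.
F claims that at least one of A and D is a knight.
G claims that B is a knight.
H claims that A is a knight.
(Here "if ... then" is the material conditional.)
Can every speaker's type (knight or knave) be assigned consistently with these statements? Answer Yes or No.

Yes

One consistent assignment: A=knave, B=knight, C=knight, D=knave, E=knave, F=knave, G=knight, H=knave.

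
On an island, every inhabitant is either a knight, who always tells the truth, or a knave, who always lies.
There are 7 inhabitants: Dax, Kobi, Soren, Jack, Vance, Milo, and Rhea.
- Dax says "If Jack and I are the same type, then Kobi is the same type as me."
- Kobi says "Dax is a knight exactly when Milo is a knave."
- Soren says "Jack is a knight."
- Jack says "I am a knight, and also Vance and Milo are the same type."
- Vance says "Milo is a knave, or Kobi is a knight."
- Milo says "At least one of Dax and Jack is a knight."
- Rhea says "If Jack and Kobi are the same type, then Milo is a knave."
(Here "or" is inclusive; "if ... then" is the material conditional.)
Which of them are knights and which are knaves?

Dax is a knight, Kobi is a knave, Soren is a knave, Jack is a knave, Vance is a knave, Milo is a knight, and Rhea is a knave.

Dax (knight): "if Jack and I are the same type, then Kobi is the same type as me" — True. ✓
Kobi is a knave; "Dax is a knight exactly when Milo is a knave" is false, as required.
Since Soren is a knave, "Jack is a knight" needs to be false, which holds.
Jack is a knave; "I am a knight, and also Vance and Milo are the same type" is false, as required.
As a knave, Vance's statement "Milo is a knave, or Kobi is a knight" should be false; it is.
As a knight, Milo's statement "at least one of Dax and Jack is a knight" should be True; it is.
Since Rhea is a knave, "if Jack and Kobi are the same type, then Milo is a knave" needs to be false, which holds.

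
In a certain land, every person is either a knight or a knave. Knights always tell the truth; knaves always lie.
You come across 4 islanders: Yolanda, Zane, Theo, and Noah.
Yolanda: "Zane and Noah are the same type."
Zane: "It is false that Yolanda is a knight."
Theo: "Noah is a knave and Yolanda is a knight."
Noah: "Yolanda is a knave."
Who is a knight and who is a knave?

Yolanda is a knight, Zane is a knave, Theo is a knight, and Noah is a knave.

Suppose Yolanda is a knave. Then Yolanda's statement "Zane and Noah are the same type" would have to be false. Checking the 8 ways to assign the others, none is consistent with every speaker.
(For instance, with Zane=knave, Theo=knight, Noah=knave, Yolanda's claim "Zane and Noah are the same type" comes out true where it would need to be false.)
So Yolanda must be a knight, making "Zane and Noah are the same type" true. Taking Yolanda=knight, Zane=knave, Theo=knight, Noah=knave, each remaining statement checks out:
  Zane (knave): "it is false that Yolanda is a knight" — false. ✓
  Theo (knight): "Noah is a knave and Yolanda is a knight" — true. ✓
  Noah (knave): "Yolanda is a knave" — false. ✓
This is the unique consistent assignment.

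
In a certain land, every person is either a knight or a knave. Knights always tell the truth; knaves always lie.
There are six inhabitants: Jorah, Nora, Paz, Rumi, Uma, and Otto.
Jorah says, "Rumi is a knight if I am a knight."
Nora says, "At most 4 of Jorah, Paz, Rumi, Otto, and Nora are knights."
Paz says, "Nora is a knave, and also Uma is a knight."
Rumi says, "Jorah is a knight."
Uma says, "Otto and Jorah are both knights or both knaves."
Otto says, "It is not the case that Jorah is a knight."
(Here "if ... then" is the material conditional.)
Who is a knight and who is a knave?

Jorah is a knight, Nora is a knight, Paz is a knave, Rumi is a knight, Uma is a knave, and Otto is a knave.

Jorah (knight): "Rumi is a knight if I am a knight" — True. ✓
As a knight, Nora's statement "at most 4 of Jorah, Paz, Rumi, Otto, and Nora are knights" should be True; it is.
Paz is a knave, and the claim "Nora is a knave, and also Uma is a knight" is indeed false.
Since Rumi is a knight, "Jorah is a knight" needs to be True, which holds.
Uma is a knave, and the claim "Otto and Jorah are both knights or both knaves" is indeed false.
Otto is a knave, so "it is not the case that Jorah is a knight" must be false — and it is.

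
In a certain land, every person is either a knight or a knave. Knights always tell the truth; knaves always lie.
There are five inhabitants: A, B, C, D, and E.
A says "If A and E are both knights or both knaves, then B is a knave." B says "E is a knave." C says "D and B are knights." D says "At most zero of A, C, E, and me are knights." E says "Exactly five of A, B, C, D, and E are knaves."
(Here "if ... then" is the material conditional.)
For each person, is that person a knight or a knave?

A is a knight, B is a knight, C is a knave, D is a knave, and E is a knave.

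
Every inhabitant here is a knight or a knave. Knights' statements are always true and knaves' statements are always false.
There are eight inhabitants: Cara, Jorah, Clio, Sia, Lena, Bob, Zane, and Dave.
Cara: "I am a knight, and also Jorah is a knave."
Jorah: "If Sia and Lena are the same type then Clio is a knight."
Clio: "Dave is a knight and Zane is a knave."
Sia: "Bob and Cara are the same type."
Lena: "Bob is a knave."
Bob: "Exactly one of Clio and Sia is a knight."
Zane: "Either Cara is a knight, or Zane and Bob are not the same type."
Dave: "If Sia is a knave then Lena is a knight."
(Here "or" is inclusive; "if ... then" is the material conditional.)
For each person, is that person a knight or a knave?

Knights: Jorah, Clio, Sia, Lena, and Dave. Knaves: Cara, Bob, and Zane.

Cara (knave): "I am a knight, and also Jorah is a knave" — false. ✓
Jorah is a knight, so "if Sia and Lena are the same type then Clio is a knight" must be True — and it is.
Clio is a knight; "Dave is a knight and Zane is a knave" is True, as required.
Sia is a knight, and the claim "Bob and Cara are the same type" is indeed True.
Lena (knight): "Bob is a knave" — True. ✓
As a knave, Bob's statement "exactly one of Clio and Sia is a knight" should be false; it is.
Zane is a knave, so "either Cara is a knight, or Zane and Bob are not the same type" must be false — and it is.
Dave is a knight, and the claim "if Sia is a knave then Lena is a knight" is indeed True.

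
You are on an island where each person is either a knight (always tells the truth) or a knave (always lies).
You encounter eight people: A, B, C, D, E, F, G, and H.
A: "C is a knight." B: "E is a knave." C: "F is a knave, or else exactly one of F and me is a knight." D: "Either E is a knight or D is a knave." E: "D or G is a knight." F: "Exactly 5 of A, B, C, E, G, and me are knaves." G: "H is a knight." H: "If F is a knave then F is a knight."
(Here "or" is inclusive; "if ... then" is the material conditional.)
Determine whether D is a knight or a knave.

Consistent assignments: {A=knight, B=knave, C=knight, D=knight, E=knight, F=knave, G=knave, H=knave}
In every consistent assignment, D is a knight.

D is a knight.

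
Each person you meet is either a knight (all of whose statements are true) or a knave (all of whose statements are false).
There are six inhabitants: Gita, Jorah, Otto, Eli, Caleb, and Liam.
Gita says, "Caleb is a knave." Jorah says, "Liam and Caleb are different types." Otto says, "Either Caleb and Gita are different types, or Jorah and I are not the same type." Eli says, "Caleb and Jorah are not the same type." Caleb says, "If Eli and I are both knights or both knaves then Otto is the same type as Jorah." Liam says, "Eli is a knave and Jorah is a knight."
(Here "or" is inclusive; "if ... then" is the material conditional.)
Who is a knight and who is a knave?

Gita (knight): "Caleb is a knave" — True. ✓
Jorah (knave): "Liam and Caleb are different types" — False. ✓
Otto is a knight, and the claim "either Caleb and Gita are different types, or Jorah and I are not the same type" is indeed True.
Eli is a knave, so "Caleb and Jorah are not the same type" must be False — and it is.
Caleb is a knave; "if Eli and I are both knights or both knaves then Otto is the same type as Jorah" is False, as required.
Liam is a knave; "Eli is a knave and Jorah is a knight" is False, as required.

Gita is a knight, Jorah is a knave, Otto is a knight, Eli is a knave, Caleb is a knave, and Liam is a knave.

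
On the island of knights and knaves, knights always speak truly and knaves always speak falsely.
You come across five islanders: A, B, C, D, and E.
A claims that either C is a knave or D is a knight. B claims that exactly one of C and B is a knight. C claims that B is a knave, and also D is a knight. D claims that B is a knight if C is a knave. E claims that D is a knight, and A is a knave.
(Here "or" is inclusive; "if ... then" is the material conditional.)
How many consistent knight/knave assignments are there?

2

Consistent assignments:
  A=knight, B=knight, C=knave, D=knight, E=knave
  A=knight, B=knave, C=knave, D=knave, E=knave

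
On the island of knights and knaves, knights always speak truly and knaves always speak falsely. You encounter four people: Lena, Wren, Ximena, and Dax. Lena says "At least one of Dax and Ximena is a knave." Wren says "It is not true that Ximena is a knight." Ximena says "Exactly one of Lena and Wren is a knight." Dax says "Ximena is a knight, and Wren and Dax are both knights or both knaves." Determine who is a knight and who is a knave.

Knights: Lena and Wren. Knaves: Ximena and Dax.

Lena (knight): "at least one of Dax and Ximena is a knave" — true. ✓
Wren is a knight; "it is not true that Ximena is a knight" is true, as required.
As a knave, Ximena's statement "exactly one of Lena and Wren is a knight" should be False; it is.
Dax is a knave, so "Ximena is a knight, and Wren and Dax are both knights or both knaves" must be False — and it is.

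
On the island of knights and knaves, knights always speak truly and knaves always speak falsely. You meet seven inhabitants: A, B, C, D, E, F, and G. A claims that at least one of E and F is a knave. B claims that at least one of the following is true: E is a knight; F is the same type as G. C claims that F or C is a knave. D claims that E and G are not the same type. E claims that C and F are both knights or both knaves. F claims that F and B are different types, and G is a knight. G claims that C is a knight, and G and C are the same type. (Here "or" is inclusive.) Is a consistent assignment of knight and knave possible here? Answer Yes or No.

Yes

One consistent assignment: A=knight, B=knight, C=knight, D=knave, E=knave, F=knave, G=knave.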